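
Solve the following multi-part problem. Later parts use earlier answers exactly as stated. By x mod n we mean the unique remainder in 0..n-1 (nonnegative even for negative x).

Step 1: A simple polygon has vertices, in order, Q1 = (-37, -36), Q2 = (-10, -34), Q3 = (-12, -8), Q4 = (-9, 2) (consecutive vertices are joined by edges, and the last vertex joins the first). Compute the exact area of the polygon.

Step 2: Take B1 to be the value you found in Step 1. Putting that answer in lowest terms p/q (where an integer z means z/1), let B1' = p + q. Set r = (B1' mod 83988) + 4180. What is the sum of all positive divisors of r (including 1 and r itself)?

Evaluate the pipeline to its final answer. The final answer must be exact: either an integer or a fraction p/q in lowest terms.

7280

Step 1: cross terms: (-37*-34 - -10*-36)=898, (-10*-8 - -12*-34)=-328, (-12*2 - -9*-8)=-96, (-9*-36 - -37*2)=398; twice the area = |872| = 872; area = 436; answer 436
Step 2: B1 = 436; threaded value p + q = 437; r = 4617; 4617 = 3^5 * 19; sigma = (1 + 3 + 9 + 27 + 81 + 243) * (1 + 19) = 364 * 20 = 7280; answer 7280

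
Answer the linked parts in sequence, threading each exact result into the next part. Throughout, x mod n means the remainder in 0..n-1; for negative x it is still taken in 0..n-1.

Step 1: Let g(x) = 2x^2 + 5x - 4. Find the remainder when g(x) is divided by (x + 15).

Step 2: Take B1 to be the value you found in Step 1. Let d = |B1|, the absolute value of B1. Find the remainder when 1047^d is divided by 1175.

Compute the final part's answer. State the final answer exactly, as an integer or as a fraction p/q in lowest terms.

Step 1: remainder = value at the root: 2*(-15)^2 + 5*(-15)^1 - 4 = (450) + (-75) + (-4) = 371; answer 371
Step 2: B1 = 371; d = 371; squarings mod 1175: 1047^1=1047, 1047^2=1109, 1047^4=831, 1047^8=836, 1047^16=946, 1047^32=741, 1047^64=356, 1047^128=1011, 1047^256=1046; 1047^371 = 1047^1 * 1047^2 * 1047^16 * 1047^32 * 1047^64 * 1047^256 = 928 (mod 1175); answer 928

928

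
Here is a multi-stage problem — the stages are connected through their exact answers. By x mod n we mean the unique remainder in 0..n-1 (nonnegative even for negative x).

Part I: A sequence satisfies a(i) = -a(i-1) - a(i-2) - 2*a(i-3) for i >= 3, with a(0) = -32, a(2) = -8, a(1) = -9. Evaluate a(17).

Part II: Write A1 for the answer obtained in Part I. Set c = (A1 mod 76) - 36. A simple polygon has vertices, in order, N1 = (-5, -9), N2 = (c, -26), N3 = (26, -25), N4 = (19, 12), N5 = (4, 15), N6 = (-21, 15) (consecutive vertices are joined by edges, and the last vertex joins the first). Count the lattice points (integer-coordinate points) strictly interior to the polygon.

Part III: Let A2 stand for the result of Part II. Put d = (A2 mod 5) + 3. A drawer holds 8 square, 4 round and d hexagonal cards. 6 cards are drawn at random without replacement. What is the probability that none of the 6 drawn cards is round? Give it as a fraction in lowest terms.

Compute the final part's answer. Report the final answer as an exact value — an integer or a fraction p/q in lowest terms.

Part I: a(3) = -1*(-8) - 1*(-9) - 2*(-32) = 81; iterating: a(3)=81, a(4)=-55, a(5)=-10, a(6)=-97, a(7)=217, a(8)=-100, a(9)=77, a(10)=-411, a(11)=534, a(12)=-277, a(13)=565, a(14)=-1356, a(15)=1345, a(16)=-1119, a(17)=2486; answer 2486
Part II: A1 = 2486; c = 18; cross terms: (-5*-26 - 18*-9)=292, (18*-25 - 26*-26)=226, (26*12 - 19*-25)=787, (19*15 - 4*12)=237, (4*15 - -21*15)=375, (-21*-9 - -5*15)=264; twice the area = |2181| = 2181; area = 2181/2; boundary points = 1 + 1 + 1 + 3 + 25 + 8 = 39; strictly interior points = area - boundary/2 + 1 = 1072; answer 1072
Part III: A2 = 1072; d = 5; total draws C(17,6) = 12376; favorable C(13,6) = 1716; P = 33/238; answer 33/238

33/238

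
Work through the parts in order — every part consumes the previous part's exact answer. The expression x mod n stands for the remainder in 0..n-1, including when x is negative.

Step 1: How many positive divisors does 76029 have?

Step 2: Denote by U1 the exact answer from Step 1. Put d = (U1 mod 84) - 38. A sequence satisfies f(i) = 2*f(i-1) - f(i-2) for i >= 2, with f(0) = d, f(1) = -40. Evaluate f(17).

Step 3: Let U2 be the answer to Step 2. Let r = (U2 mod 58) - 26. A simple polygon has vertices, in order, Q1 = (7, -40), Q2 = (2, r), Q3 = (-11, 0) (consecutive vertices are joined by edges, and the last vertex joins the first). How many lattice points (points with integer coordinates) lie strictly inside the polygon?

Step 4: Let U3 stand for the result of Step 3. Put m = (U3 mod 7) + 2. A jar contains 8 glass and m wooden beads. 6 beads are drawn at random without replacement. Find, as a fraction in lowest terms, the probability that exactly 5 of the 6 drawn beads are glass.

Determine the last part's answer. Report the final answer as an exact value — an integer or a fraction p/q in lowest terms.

Step 1: 76029 = 3 * 25343; number of divisors = (1+1) * (1+1) = 4; answer 4
Step 2: U1 = 4; d = -34; f(2) = 2*(-40) - 1*(-34) = -46; iterating: f(2)=-46, f(3)=-52, f(4)=-58, f(5)=-64, f(6)=-70, f(7)=-76, f(8)=-82, f(9)=-88, f(10)=-94, f(11)=-100, f(12)=-106, f(13)=-112, f(14)=-118, f(15)=-124, f(16)=-130, f(17)=-136; answer -136
Step 3: U2 = -136; r = 12; cross terms: (7*12 - 2*-40)=164, (2*0 - -11*12)=132, (-11*-40 - 7*0)=440; twice the area = |736| = 736; area = 368; boundary points = 1 + 1 + 2 = 4; strictly interior points = area - boundary/2 + 1 = 367; answer 367
Step 4: U3 = 367; m = 5; total draws C(13,6) = 1716; favorable C(8,5)*C(5,1) = 280; P = 70/429; answer 70/429

70/429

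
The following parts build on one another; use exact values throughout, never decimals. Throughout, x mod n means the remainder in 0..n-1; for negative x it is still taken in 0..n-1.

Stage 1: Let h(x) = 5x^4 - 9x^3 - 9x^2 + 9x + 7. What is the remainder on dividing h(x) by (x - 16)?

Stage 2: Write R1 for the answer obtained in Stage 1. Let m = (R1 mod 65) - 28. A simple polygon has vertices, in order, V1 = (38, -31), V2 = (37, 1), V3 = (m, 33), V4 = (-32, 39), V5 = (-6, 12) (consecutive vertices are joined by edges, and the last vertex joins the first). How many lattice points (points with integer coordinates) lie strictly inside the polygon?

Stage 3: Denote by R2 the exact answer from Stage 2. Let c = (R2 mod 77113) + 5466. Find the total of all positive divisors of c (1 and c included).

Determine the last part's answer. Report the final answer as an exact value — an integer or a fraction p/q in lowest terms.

Stage 1: remainder = value at the root: 5*(16)^4 - 9*(16)^3 - 9*(16)^2 + 9*(16)^1 + 7 = (327680) + (-36864) + (-2304) + (144) + (7) = 288663; answer 288663
Stage 2: R1 = 288663; m = 35; cross terms: (38*1 - 37*-31)=1185, (37*33 - 35*1)=1186, (35*39 - -32*33)=2421, (-32*12 - -6*39)=-150, (-6*-31 - 38*12)=-270; twice the area = |4372| = 4372; area = 2186; boundary points = 1 + 2 + 1 + 1 + 1 = 6; strictly interior points = area - boundary/2 + 1 = 2184; answer 2184
Stage 3: R2 = 2184; c = 7650; 7650 = 2 * 3^2 * 5^2 * 17; sigma = (1 + 2) * (1 + 3 + 9) * (1 + 5 + 25) * (1 + 17) = 3 * 13 * 31 * 18 = 21762; answer 21762

21762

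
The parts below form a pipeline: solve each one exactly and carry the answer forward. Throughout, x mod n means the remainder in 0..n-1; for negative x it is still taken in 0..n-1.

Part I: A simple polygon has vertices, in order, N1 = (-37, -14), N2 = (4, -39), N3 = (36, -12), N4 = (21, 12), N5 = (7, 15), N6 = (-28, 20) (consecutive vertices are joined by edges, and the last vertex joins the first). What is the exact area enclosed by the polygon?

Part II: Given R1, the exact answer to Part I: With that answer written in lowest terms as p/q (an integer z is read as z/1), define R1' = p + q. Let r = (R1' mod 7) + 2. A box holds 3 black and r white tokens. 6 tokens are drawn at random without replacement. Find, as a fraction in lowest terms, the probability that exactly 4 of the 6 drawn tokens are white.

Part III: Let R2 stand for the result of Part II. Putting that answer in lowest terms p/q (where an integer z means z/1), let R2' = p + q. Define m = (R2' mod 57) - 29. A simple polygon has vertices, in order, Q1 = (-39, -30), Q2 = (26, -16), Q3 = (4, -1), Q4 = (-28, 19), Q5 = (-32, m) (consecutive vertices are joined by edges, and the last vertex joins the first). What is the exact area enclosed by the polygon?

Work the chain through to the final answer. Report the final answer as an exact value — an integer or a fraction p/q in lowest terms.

Part I: cross terms: (-37*-39 - 4*-14)=1499, (4*-12 - 36*-39)=1356, (36*12 - 21*-12)=684, (21*15 - 7*12)=231, (7*20 - -28*15)=560, (-28*-14 - -37*20)=1132; twice the area = |5462| = 5462; area = 2731; answer 2731
Part II: R1 = 2731; threaded value p + q = 2732; r = 4; total draws C(7,6) = 7; favorable C(4,4)*C(3,2) = 3; P = 3/7; answer 3/7
Part III: R2 = 3/7; threaded value p + q = 10; m = -19; cross terms: (-39*-16 - 26*-30)=1404, (26*-1 - 4*-16)=38, (4*19 - -28*-1)=48, (-28*-19 - -32*19)=1140, (-32*-30 - -39*-19)=219; twice the area = |2849| = 2849; area = 2849/2; answer 2849/2

2849/2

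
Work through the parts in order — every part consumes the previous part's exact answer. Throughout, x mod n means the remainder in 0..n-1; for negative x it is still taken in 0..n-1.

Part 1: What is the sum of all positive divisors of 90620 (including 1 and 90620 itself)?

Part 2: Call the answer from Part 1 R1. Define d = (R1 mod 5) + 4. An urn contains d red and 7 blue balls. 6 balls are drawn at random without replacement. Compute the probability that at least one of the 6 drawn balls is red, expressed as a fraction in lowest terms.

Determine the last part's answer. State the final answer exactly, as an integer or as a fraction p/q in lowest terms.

Part 1: 90620 = 2^2 * 5 * 23 * 197; sigma = (1 + 2 + 4) * (1 + 5) * (1 + 23) * (1 + 197) = 7 * 6 * 24 * 198 = 199584; answer 199584
Part 2: R1 = 199584; d = 8; total draws C(15,6) = 5005; complement C(7,6) = 7; favorable 5005 - 7 = 4998; P = 714/715; answer 714/715

714/715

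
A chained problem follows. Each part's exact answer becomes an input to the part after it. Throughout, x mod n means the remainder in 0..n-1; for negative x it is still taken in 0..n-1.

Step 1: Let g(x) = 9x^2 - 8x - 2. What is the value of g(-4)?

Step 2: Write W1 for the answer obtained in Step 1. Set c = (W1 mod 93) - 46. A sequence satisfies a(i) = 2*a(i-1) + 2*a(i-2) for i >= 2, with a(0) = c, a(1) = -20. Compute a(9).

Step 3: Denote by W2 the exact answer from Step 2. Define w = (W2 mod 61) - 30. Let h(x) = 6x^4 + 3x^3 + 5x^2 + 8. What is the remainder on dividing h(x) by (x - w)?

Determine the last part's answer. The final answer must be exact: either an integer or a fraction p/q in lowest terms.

Step 1: 9*(-4)^2 - 8*(-4)^1 - 2 = (144) + (32) + (-2) = 174; answer 174
Step 2: W1 = 174; c = 35; a(2) = 2*(-20) + 2*(35) = 30; iterating: a(2)=30, a(3)=20, a(4)=100, a(5)=240, a(6)=680, a(7)=1840, a(8)=5040, a(9)=13760; answer 13760
Step 3: W2 = 13760; w = 5; remainder = value at the root: 6*(5)^4 + 3*(5)^3 + 5*(5)^2 + 8 = (3750) + (375) + (125) + (8) = 4258; answer 4258

4258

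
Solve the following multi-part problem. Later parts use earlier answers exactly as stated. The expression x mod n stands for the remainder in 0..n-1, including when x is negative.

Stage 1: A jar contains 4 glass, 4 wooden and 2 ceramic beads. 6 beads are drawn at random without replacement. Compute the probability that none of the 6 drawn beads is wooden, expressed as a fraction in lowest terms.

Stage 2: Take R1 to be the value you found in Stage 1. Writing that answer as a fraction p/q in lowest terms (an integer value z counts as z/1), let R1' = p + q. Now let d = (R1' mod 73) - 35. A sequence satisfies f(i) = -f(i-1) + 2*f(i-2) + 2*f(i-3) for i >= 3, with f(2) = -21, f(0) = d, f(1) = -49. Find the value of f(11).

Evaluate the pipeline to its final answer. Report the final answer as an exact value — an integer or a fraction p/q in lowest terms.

Stage 1: total draws C(10,6) = 210; favorable C(6,6) = 1; P = 1/210; answer 1/210
Stage 2: R1 = 1/210; threaded value p + q = 211; d = 30; f(3) = -1*(-21) + 2*(-49) + 2*(30) = -17; iterating: f(3)=-17, f(4)=-123, f(5)=47, f(6)=-327, f(7)=175, f(8)=-735, f(9)=431, f(10)=-1551, f(11)=943; answer 943

943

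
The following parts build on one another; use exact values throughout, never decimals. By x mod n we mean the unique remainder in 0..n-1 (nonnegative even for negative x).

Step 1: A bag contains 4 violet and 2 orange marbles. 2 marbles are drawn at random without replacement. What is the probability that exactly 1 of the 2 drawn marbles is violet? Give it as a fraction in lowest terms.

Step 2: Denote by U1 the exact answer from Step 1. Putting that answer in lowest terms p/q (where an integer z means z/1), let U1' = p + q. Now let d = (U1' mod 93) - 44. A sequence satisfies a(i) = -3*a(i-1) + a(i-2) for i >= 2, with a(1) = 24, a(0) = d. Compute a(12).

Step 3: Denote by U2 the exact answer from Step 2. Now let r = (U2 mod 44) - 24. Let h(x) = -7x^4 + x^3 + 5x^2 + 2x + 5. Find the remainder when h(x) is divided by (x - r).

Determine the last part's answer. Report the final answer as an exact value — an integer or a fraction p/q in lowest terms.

Step 1: total draws C(6,2) = 15; favorable C(4,1)*C(2,1) = 8; P = 8/15; answer 8/15
Step 2: U1 = 8/15; threaded value p + q = 23; d = -21; a(2) = -3*(24) + 1*(-21) = -93; iterating: a(2)=-93, a(3)=303, a(4)=-1002, a(5)=3309, a(6)=-10929, a(7)=36096, a(8)=-119217, a(9)=393747, a(10)=-1300458, a(11)=4295121, a(12)=-14185821; answer -14185821
Step 3: U2 = -14185821; r = 19; remainder = value at the root: -7*(19)^4 + 1*(19)^3 + 5*(19)^2 + 2*(19)^1 + 5 = (-912247) + (6859) + (1805) + (38) + (5) = -903540; answer -903540

-903540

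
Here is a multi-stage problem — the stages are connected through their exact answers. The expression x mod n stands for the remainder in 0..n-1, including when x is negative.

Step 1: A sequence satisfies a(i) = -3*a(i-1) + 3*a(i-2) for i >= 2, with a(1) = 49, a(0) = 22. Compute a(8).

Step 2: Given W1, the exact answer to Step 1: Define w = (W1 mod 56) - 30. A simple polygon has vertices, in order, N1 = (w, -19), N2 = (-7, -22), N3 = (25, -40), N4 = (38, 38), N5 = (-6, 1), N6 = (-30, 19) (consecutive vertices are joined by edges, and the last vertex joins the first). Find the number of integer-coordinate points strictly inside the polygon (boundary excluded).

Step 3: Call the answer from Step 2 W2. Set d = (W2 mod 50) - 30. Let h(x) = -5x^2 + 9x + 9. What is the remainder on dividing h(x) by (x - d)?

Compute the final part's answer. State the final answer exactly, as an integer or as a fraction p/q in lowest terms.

-581

Step 1: a(2) = -3*(49) + 3*(22) = -81; iterating: a(2)=-81, a(3)=390, a(4)=-1413, a(5)=5409, a(6)=-20466, a(7)=77625, a(8)=-294273; answer -294273
Step 2: W1 = -294273; w = -23; cross terms: (-23*-22 - -7*-19)=373, (-7*-40 - 25*-22)=830, (25*38 - 38*-40)=2470, (38*1 - -6*38)=266, (-6*19 - -30*1)=-84, (-30*-19 - -23*19)=1007; twice the area = |4862| = 4862; area = 2431; boundary points = 1 + 2 + 13 + 1 + 6 + 1 = 24; strictly interior points = area - boundary/2 + 1 = 2420; answer 2420
Step 3: W2 = 2420; d = -10; remainder = value at the root: -5*(-10)^2 + 9*(-10)^1 + 9 = (-500) + (-90) + (9) = -581; answer -581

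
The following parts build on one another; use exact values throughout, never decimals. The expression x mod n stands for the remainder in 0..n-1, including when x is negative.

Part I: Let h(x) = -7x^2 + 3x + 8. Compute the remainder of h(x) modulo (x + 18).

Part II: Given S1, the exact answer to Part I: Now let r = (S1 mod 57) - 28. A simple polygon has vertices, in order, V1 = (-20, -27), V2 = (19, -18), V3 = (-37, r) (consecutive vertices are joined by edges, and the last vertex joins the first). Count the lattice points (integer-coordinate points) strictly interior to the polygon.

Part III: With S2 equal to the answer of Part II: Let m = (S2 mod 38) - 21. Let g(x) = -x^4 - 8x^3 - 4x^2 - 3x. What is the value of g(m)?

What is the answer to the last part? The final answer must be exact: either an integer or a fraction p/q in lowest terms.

Part I: remainder = value at the root: -7*(-18)^2 + 3*(-18)^1 + 8 = (-2268) + (-54) + (8) = -2314; answer -2314
Part II: S1 = -2314; r = -5; cross terms: (-20*-18 - 19*-27)=873, (19*-5 - -37*-18)=-761, (-37*-27 - -20*-5)=899; twice the area = |1011| = 1011; area = 1011/2; boundary points = 3 + 1 + 1 = 5; strictly interior points = area - boundary/2 + 1 = 504; answer 504
Part III: S2 = 504; m = -11; -1*(-11)^4 - 8*(-11)^3 - 4*(-11)^2 - 3*(-11)^1 = (-14641) + (10648) + (-484) + (33) = -4444; answer -4444

-4444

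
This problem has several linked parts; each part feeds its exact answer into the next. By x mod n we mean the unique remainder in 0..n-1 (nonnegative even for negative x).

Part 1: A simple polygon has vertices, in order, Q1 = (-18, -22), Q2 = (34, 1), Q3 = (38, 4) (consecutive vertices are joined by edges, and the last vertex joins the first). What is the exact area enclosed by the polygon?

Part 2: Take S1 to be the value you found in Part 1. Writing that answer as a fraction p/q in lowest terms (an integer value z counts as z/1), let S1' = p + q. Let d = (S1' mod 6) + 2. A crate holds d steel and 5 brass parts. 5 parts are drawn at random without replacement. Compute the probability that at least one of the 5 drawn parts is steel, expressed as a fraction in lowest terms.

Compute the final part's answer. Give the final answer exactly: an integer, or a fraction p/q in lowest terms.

Part 1: cross terms: (-18*1 - 34*-22)=730, (34*4 - 38*1)=98, (38*-22 - -18*4)=-764; twice the area = |64| = 64; area = 32; answer 32
Part 2: S1 = 32; threaded value p + q = 33; d = 5; total draws C(10,5) = 252; complement C(5,5) = 1; favorable 252 - 1 = 251; P = 251/252; answer 251/252

251/252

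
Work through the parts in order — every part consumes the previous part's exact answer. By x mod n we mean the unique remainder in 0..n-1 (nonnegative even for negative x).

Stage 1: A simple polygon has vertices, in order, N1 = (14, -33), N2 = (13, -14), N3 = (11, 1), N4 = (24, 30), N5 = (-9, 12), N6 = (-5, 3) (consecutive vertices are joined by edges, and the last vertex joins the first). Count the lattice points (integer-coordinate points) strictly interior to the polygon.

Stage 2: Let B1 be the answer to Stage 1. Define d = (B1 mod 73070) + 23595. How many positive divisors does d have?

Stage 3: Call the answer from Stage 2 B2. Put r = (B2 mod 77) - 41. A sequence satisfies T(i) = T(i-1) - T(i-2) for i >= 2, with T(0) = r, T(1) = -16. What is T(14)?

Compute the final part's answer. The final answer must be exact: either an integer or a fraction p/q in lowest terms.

17

Stage 1: cross terms: (14*-14 - 13*-33)=233, (13*1 - 11*-14)=167, (11*30 - 24*1)=306, (24*12 - -9*30)=558, (-9*3 - -5*12)=33, (-5*-33 - 14*3)=123; twice the area = |1420| = 1420; area = 710; boundary points = 1 + 1 + 1 + 3 + 1 + 1 = 8; strictly interior points = area - boundary/2 + 1 = 707; answer 707
Stage 2: B1 = 707; d = 24302; 24302 = 2 * 29 * 419; number of divisors = (1+1) * (1+1) * (1+1) = 8; answer 8
Stage 3: B2 = 8; r = -33; T(2) = 1*(-16) - 1*(-33) = 17; iterating: T(2)=17, T(3)=33, T(4)=16, T(5)=-17, T(6)=-33, T(7)=-16, T(8)=17, T(9)=33, T(10)=16, T(11)=-17, T(12)=-33, T(13)=-16, T(14)=17; answer 17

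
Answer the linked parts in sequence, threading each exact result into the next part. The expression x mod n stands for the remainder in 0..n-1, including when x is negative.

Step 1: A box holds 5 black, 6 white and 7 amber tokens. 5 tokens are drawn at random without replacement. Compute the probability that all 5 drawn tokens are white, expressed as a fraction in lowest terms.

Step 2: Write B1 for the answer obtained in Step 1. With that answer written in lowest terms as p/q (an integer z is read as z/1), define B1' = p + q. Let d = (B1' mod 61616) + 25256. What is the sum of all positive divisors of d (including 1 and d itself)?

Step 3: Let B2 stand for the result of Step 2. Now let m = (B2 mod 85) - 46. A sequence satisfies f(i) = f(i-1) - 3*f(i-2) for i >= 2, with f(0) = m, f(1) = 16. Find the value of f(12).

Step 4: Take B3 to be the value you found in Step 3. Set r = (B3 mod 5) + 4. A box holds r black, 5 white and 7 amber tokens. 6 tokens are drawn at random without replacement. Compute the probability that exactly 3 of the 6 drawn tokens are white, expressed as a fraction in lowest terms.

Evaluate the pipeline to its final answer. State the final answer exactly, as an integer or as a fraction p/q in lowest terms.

Step 1: total draws C(18,5) = 8568; favorable C(6,5) = 6; P = 1/1428; answer 1/1428
Step 2: B1 = 1/1428; threaded value p + q = 1429; d = 26685; 26685 = 3^2 * 5 * 593; sigma = (1 + 3 + 9) * (1 + 5) * (1 + 593) = 13 * 6 * 594 = 46332; answer 46332
Step 3: B2 = 46332; m = -39; f(2) = 1*(16) - 3*(-39) = 133; iterating: f(2)=133, f(3)=85, f(4)=-314, f(5)=-569, f(6)=373, f(7)=2080, f(8)=961, f(9)=-5279, f(10)=-8162, f(11)=7675, f(12)=32161; answer 32161
Step 4: B3 = 32161; r = 5; total draws C(17,6) = 12376; favorable C(5,3)*C(12,3) = 2200; P = 275/1547; answer 275/1547

275/1547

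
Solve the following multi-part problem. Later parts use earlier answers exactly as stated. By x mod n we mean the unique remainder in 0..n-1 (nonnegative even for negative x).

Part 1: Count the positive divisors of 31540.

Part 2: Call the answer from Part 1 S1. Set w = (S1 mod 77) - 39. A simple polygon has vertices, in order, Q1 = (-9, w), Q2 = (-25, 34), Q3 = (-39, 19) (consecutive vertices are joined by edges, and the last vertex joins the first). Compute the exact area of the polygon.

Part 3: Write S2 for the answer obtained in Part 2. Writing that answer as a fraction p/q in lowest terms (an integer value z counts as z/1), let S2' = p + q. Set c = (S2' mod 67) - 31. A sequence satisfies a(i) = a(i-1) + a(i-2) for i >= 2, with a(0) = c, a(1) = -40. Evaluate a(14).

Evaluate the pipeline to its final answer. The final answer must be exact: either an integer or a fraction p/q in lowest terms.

Part 1: 31540 = 2^2 * 5 * 19 * 83; number of divisors = (2+1) * (1+1) * (1+1) * (1+1) = 24; answer 24
Part 2: S1 = 24; w = -15; cross terms: (-9*34 - -25*-15)=-681, (-25*19 - -39*34)=851, (-39*-15 - -9*19)=756; twice the area = |926| = 926; area = 463; answer 463
Part 3: S2 = 463; threaded value p + q = 464; c = 31; a(2) = 1*(-40) + 1*(31) = -9; iterating: a(2)=-9, a(3)=-49, a(4)=-58, a(5)=-107, a(6)=-165, a(7)=-272, a(8)=-437, a(9)=-709, a(10)=-1146, a(11)=-1855, a(12)=-3001, a(13)=-4856, a(14)=-7857; answer -7857

-7857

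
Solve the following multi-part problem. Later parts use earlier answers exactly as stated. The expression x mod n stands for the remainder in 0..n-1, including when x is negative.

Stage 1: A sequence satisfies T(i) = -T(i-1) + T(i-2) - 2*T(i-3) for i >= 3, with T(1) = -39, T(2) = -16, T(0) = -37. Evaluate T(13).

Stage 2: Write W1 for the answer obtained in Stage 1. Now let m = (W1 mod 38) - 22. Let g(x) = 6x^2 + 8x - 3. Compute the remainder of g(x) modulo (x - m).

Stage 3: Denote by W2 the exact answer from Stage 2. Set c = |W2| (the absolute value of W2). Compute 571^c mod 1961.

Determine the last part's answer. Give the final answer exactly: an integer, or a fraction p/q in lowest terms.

1481

Stage 1: T(3) = -1*(-16) + 1*(-39) - 2*(-37) = 51; iterating: T(3)=51, T(4)=11, T(5)=72, T(6)=-163, T(7)=213, T(8)=-520, T(9)=1059, T(10)=-2005, T(11)=4104, T(12)=-8227, T(13)=16341; answer 16341
Stage 2: W1 = 16341; m = -21; remainder = value at the root: 6*(-21)^2 + 8*(-21)^1 - 3 = (2646) + (-168) + (-3) = 2475; answer 2475
Stage 3: W2 = 2475; c = 2475; squarings mod 1961: 571^1=571, 571^2=515, 571^4=490, 571^8=858, 571^16=789, 571^32=884, 571^64=978, 571^128=1477, 571^256=897, 571^512=599, 571^1024=1899, 571^2048=1883; 571^2475 = 571^1 * 571^2 * 571^8 * 571^32 * 571^128 * 571^256 * 571^2048 = 1481 (mod 1961); answer 1481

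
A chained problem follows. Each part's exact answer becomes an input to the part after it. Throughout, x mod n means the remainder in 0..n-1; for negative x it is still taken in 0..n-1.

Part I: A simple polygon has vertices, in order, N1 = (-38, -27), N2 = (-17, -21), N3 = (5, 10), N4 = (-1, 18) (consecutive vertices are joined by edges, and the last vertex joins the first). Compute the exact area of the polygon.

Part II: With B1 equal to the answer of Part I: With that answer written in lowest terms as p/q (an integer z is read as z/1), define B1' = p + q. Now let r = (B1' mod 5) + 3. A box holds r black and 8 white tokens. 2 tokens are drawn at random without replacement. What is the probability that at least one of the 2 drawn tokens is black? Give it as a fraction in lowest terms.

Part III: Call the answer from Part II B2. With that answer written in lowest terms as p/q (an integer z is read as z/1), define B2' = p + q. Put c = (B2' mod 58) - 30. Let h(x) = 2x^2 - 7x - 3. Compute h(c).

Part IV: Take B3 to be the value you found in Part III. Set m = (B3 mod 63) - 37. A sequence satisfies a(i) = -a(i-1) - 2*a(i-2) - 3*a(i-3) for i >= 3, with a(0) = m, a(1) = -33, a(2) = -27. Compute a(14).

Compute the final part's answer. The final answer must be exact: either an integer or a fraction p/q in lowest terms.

Part I: cross terms: (-38*-21 - -17*-27)=339, (-17*10 - 5*-21)=-65, (5*18 - -1*10)=100, (-1*-27 - -38*18)=711; twice the area = |1085| = 1085; area = 1085/2; answer 1085/2
Part II: B1 = 1085/2; threaded value p + q = 1087; r = 5; total draws C(13,2) = 78; complement C(8,2) = 28; favorable 78 - 28 = 50; P = 25/39; answer 25/39
Part III: B2 = 25/39; threaded value p + q = 64; c = -24; 2*(-24)^2 - 7*(-24)^1 - 3 = (1152) + (168) + (-3) = 1317; answer 1317
Part IV: B3 = 1317; m = 20; a(3) = -1*(-27) - 2*(-33) - 3*(20) = 33; iterating: a(3)=33, a(4)=120, a(5)=-105, a(6)=-234, a(7)=84, a(8)=699, a(9)=-165, a(10)=-1485, a(11)=-282, a(12)=3747, a(13)=1272, a(14)=-7920; answer -7920

-7920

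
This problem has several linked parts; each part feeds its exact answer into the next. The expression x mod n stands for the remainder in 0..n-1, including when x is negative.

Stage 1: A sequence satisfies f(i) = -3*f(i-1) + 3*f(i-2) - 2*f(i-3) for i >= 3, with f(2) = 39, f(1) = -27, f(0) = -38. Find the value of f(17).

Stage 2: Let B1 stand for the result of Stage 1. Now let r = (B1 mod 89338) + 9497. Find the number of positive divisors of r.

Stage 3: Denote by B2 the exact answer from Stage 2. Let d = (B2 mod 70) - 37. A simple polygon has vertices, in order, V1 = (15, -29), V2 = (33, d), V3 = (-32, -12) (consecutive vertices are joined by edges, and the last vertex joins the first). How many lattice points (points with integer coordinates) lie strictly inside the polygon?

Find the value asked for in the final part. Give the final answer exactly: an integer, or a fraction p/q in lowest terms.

Stage 1: f(3) = -3*(39) + 3*(-27) - 2*(-38) = -122; iterating: f(3)=-122, f(4)=537, f(5)=-2055, f(6)=8020, f(7)=-31299, f(8)=122067, f(9)=-476138, f(10)=1857213, f(11)=-7244187, f(12)=28256476, f(13)=-110216415, f(14)=429907047, f(15)=-1676883338, f(16)=6540803985, f(17)=-25512876063; answer -25512876063
Stage 2: B1 = -25512876063; r = 11460; 11460 = 2^2 * 3 * 5 * 191; number of divisors = (2+1) * (1+1) * (1+1) * (1+1) = 24; answer 24
Stage 3: B2 = 24; d = -13; cross terms: (15*-13 - 33*-29)=762, (33*-12 - -32*-13)=-812, (-32*-29 - 15*-12)=1108; twice the area = |1058| = 1058; area = 529; boundary points = 2 + 1 + 1 = 4; strictly interior points = area - boundary/2 + 1 = 528; answer 528

528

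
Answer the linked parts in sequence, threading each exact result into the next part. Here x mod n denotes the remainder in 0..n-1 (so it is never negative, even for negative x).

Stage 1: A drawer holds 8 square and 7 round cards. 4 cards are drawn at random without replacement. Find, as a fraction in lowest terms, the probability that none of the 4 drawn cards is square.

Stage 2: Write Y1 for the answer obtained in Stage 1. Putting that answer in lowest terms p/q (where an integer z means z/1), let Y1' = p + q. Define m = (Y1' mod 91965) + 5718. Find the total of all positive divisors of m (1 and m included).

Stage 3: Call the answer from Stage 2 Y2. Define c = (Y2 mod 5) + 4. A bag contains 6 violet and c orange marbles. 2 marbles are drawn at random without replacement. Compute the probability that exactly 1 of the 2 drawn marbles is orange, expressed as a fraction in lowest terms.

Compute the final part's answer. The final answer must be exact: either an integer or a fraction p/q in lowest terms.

8/15

Stage 1: total draws C(15,4) = 1365; favorable C(7,4) = 35; P = 1/39; answer 1/39
Stage 2: Y1 = 1/39; threaded value p + q = 40; m = 5758; 5758 = 2 * 2879; sigma = (1 + 2) * (1 + 2879) = 3 * 2880 = 8640; answer 8640
Stage 3: Y2 = 8640; c = 4; total draws C(10,2) = 45; favorable C(4,1)*C(6,1) = 24; P = 8/15; answer 8/15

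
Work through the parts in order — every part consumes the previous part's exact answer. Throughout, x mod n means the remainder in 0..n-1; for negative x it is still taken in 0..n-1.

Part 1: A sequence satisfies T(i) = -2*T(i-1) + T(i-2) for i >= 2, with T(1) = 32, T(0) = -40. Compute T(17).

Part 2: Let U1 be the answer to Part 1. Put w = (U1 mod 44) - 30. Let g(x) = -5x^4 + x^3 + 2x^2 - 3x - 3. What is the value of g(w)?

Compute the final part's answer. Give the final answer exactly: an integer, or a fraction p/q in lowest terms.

Part 1: T(2) = -2*(32) + 1*(-40) = -104; iterating: T(2)=-104, T(3)=240, T(4)=-584, T(5)=1408, T(6)=-3400, T(7)=8208, T(8)=-19816, T(9)=47840, T(10)=-115496, T(11)=278832, T(12)=-673160, T(13)=1625152, T(14)=-3923464, T(15)=9472080, T(16)=-22867624, T(17)=55207328; answer 55207328
Part 2: U1 = 55207328; w = -30; -5*(-30)^4 + 1*(-30)^3 + 2*(-30)^2 - 3*(-30)^1 - 3 = (-4050000) + (-27000) + (1800) + (90) + (-3) = -4075113; answer -4075113

-4075113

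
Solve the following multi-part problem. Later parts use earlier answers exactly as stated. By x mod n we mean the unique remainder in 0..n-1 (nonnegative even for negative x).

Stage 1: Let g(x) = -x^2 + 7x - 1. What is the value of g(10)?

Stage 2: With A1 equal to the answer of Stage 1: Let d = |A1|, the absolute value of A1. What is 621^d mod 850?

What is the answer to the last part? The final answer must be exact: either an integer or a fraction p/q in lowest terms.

121

Stage 1: -1*(10)^2 + 7*(10)^1 - 1 = (-100) + (70) + (-1) = -31; answer -31
Stage 2: A1 = -31; d = 31; squarings mod 850: 621^1=621, 621^2=591, 621^4=781, 621^8=511, 621^16=171; 621^31 = 621^1 * 621^2 * 621^4 * 621^8 * 621^16 = 121 (mod 850); answer 121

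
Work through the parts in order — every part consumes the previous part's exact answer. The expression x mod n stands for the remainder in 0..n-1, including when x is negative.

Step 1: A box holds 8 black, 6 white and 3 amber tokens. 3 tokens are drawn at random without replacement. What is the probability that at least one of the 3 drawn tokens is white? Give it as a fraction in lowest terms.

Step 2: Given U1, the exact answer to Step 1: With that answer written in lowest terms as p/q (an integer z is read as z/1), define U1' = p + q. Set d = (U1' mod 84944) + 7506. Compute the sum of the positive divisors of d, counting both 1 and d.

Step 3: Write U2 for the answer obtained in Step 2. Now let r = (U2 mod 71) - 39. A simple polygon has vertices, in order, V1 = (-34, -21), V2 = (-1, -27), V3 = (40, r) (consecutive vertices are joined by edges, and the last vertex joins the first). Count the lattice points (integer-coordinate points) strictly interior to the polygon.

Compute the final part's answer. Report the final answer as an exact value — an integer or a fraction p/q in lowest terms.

1078

Step 1: total draws C(17,3) = 680; complement C(11,3) = 165; favorable 680 - 165 = 515; P = 103/136; answer 103/136
Step 2: U1 = 103/136; threaded value p + q = 239; d = 7745; 7745 = 5 * 1549; sigma = (1 + 5) * (1 + 1549) = 6 * 1550 = 9300; answer 9300
Step 3: U2 = 9300; r = 31; cross terms: (-34*-27 - -1*-21)=897, (-1*31 - 40*-27)=1049, (40*-21 - -34*31)=214; twice the area = |2160| = 2160; area = 1080; boundary points = 3 + 1 + 2 = 6; strictly interior points = area - boundary/2 + 1 = 1078; answer 1078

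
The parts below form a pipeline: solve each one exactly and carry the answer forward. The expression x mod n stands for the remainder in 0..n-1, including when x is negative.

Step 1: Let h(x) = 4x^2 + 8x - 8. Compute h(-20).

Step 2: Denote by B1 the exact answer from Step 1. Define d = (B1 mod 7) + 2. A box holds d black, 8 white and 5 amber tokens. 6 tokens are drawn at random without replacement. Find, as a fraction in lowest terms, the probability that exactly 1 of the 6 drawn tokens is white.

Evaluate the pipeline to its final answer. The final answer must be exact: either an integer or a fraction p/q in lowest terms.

Step 1: 4*(-20)^2 + 8*(-20)^1 - 8 = (1600) + (-160) + (-8) = 1432; answer 1432
Step 2: B1 = 1432; d = 6; total draws C(19,6) = 27132; favorable C(8,1)*C(11,5) = 3696; P = 44/323; answer 44/323

44/323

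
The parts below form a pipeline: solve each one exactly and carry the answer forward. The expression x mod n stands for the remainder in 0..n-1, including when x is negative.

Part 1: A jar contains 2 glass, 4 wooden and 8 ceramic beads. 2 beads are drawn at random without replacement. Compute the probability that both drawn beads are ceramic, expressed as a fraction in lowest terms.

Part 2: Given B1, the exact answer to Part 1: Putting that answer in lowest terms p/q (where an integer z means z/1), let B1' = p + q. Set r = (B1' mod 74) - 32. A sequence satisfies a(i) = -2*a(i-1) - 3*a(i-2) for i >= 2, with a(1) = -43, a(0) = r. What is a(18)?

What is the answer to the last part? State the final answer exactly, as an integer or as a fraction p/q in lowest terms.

Part 1: total draws C(14,2) = 91; favorable C(8,2) = 28; P = 4/13; answer 4/13
Part 2: B1 = 4/13; threaded value p + q = 17; r = -15; a(2) = -2*(-43) - 3*(-15) = 131; iterating: a(2)=131, a(3)=-133, a(4)=-127, a(5)=653, a(6)=-925, a(7)=-109, a(8)=2993, a(9)=-5659, a(10)=2339, a(11)=12299, a(12)=-31615, a(13)=26333, a(14)=42179, a(15)=-163357, a(16)=200177, a(17)=89717, a(18)=-779965; answer -779965

-779965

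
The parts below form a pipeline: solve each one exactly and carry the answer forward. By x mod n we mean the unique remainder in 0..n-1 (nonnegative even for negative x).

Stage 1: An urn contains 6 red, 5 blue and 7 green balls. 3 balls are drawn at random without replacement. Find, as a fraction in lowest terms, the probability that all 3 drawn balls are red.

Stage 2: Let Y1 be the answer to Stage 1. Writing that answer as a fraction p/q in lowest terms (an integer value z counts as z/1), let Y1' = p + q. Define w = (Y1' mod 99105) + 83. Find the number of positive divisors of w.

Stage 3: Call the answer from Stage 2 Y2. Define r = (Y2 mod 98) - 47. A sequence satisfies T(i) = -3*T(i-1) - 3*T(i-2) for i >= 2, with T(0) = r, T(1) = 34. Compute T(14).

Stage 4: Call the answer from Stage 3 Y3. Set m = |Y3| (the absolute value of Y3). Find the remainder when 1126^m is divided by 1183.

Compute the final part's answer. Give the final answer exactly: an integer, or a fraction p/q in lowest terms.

34

Stage 1: total draws C(18,3) = 816; favorable C(6,3) = 20; P = 5/204; answer 5/204
Stage 2: Y1 = 5/204; threaded value p + q = 209; w = 292; 292 = 2^2 * 73; number of divisors = (2+1) * (1+1) = 6; answer 6
Stage 3: Y2 = 6; r = -41; T(2) = -3*(34) - 3*(-41) = 21; iterating: T(2)=21, T(3)=-165, T(4)=432, T(5)=-801, T(6)=1107, T(7)=-918, T(8)=-567, T(9)=4455, T(10)=-11664, T(11)=21627, T(12)=-29889, T(13)=24786, T(14)=15309; answer 15309
Stage 4: Y3 = 15309; m = 15309; squarings mod 1183: 1126^1=1126, 1126^2=883, 1126^4=92, 1126^8=183, 1126^16=365, 1126^32=729, 1126^64=274, 1126^128=547, 1126^256=1093, 1126^512=1002, 1126^1024=820, 1126^2048=456, 1126^4096=911, 1126^8192=638; 1126^15309 = 1126^1 * 1126^4 * 1126^8 * 1126^64 * 1126^128 * 1126^256 * 1126^512 * 1126^2048 * 1126^4096 * 1126^8192 = 34 (mod 1183); answer 34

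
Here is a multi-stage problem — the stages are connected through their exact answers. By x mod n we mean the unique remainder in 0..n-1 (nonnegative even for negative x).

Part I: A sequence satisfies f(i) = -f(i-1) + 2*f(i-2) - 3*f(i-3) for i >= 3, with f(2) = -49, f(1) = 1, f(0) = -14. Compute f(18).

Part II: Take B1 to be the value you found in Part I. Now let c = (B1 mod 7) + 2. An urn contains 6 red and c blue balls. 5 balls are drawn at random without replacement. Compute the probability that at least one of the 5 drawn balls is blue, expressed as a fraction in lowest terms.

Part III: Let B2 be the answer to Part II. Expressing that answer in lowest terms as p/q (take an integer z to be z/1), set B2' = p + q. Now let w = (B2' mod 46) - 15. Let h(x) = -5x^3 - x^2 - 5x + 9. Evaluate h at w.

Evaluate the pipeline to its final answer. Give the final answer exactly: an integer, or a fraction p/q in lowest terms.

-29565

Part I: f(3) = -1*(-49) + 2*(1) - 3*(-14) = 93; iterating: f(3)=93, f(4)=-194, f(5)=527, f(6)=-1194, f(7)=2830, f(8)=-6799, f(9)=16041, f(10)=-38129, f(11)=90608, f(12)=-214989, f(13)=510592, f(14)=-1212394, f(15)=2878545, f(16)=-6835109, f(17)=16229381, f(18)=-38535234; answer -38535234
Part II: B1 = -38535234; c = 6; total draws C(12,5) = 792; complement C(6,5) = 6; favorable 792 - 6 = 786; P = 131/132; answer 131/132
Part III: B2 = 131/132; threaded value p + q = 263; w = 18; -5*(18)^3 - 1*(18)^2 - 5*(18)^1 + 9 = (-29160) + (-324) + (-90) + (9) = -29565; answer -29565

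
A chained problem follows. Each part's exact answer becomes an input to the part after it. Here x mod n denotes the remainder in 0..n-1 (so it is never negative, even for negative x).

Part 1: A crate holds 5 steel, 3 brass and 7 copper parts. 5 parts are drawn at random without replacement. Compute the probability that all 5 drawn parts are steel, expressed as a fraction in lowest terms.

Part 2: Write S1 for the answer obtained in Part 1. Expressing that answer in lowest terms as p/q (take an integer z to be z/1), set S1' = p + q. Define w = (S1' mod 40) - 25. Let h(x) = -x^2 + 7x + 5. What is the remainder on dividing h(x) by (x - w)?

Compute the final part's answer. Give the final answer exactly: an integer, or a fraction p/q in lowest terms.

Part 1: total draws C(15,5) = 3003; favorable C(5,5) = 1; P = 1/3003; answer 1/3003
Part 2: S1 = 1/3003; threaded value p + q = 3004; w = -21; remainder = value at the root: -1*(-21)^2 + 7*(-21)^1 + 5 = (-441) + (-147) + (5) = -583; answer -583

-583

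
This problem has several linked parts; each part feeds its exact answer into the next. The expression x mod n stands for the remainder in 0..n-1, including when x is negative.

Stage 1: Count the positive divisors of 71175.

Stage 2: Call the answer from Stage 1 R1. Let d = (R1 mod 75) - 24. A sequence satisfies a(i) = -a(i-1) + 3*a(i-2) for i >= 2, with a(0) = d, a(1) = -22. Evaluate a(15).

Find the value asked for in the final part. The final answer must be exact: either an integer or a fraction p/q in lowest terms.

Stage 1: 71175 = 3 * 5^2 * 13 * 73; number of divisors = (1+1) * (2+1) * (1+1) * (1+1) = 24; answer 24
Stage 2: R1 = 24; d = 0; a(2) = -1*(-22) + 3*(0) = 22; iterating: a(2)=22, a(3)=-88, a(4)=154, a(5)=-418, a(6)=880, a(7)=-2134, a(8)=4774, a(9)=-11176, a(10)=25498, a(11)=-59026, a(12)=135520, a(13)=-312598, a(14)=719158, a(15)=-1656952; answer -1656952

-1656952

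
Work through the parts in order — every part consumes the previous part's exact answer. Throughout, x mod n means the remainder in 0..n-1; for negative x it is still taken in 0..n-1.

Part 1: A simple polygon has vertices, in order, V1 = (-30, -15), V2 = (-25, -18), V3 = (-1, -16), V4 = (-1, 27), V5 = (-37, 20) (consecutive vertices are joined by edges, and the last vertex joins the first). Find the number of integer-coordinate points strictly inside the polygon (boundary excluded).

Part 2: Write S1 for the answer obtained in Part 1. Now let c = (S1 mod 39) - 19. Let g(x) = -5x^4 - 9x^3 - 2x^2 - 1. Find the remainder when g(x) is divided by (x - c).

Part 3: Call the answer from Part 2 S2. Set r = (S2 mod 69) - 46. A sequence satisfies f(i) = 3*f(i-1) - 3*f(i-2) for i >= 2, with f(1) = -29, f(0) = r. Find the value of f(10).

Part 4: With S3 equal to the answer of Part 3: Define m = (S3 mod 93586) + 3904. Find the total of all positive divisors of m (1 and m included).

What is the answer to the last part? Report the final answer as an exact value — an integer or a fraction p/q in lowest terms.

89040

Part 1: cross terms: (-30*-18 - -25*-15)=165, (-25*-16 - -1*-18)=382, (-1*27 - -1*-16)=-43, (-1*20 - -37*27)=979, (-37*-15 - -30*20)=1155; twice the area = |2638| = 2638; area = 1319; boundary points = 1 + 2 + 43 + 1 + 7 = 54; strictly interior points = area - boundary/2 + 1 = 1293; answer 1293
Part 2: S1 = 1293; c = -13; remainder = value at the root: -5*(-13)^4 - 9*(-13)^3 - 2*(-13)^2 - 1 = (-142805) + (19773) + (-338) + (-1) = -123371; answer -123371
Part 3: S2 = -123371; r = -45; f(2) = 3*(-29) - 3*(-45) = 48; iterating: f(2)=48, f(3)=231, f(4)=549, f(5)=954, f(6)=1215, f(7)=783, f(8)=-1296, f(9)=-6237, f(10)=-14823; answer -14823
Part 4: S3 = -14823; m = 82667; 82667 = 13 * 6359; sigma = (1 + 13) * (1 + 6359) = 14 * 6360 = 89040; answer 89040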